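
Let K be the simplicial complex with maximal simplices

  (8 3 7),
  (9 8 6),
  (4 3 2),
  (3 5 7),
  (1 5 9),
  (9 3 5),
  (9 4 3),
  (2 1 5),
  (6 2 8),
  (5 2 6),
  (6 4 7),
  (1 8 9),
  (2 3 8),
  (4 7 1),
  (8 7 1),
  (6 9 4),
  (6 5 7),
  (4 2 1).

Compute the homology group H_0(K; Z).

H_0 = Z.

Order the vertices as 1 < 2 < 3 < 4 < 5 < 6 < 7 < 8 < 9. Listing each simplex with vertices in this order, K has dimension 2 with simplices:

  0-simplices (9): [1], [2], [3], [4], [5], [6], [7], [8], [9]
  1-simplices (27): (27 of them)
  2-simplices (18): [1,2,4], [1,2,5], [1,4,7], [1,5,9], [1,7,8], [1,8,9], [2,3,4], [2,3,8], [2,5,6], [2,6,8], [3,4,9], [3,5,7], [3,5,9], [3,7,8], [4,6,7], [4,6,9], [5,6,7], [6,8,9]

giving chain groups C_0 ≅ Z^9, C_1 ≅ Z^27, C_2 ≅ Z^18.

Boundary ∂_1: C_1 → C_0 is given by ∂[p,q] = [q] − [p].
The 9×27 boundary matrix has rank 8 and Smith normal form diag(1,1,1,1,1,1,1,1).

Boundary ∂_2: C_2 → C_1 sends each 2-simplex [p,q,r] to [q,r] − [p,r] + [p,q]. For instance
  ∂[1,2,4] = [2,4] − [1,4] + [1,2],
  ∂[4,6,9] = [6,9] − [4,9] + [4,6].
The resulting 27×18 matrix has rank 17, and its Smith normal form has invariant factors (1,1,1,1,1,1,1,1,1,1,1,1,1,1,1,1,1).

From H_k ≅ ker(∂_k) / im(∂_{k+1}) we obtain:

  H_0: rank C_0 − rank ∂_1 = 9 − 8 = 1, and the invariant factors of ∂_1 are all 1, so H_0 = Z.

(K is a triangulation of the torus T^2.)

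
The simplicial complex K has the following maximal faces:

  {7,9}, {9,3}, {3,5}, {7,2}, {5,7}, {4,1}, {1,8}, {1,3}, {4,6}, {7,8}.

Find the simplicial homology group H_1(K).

We work with the vertex ordering 1 < 2 < 3 < 4 < 5 < 6 < 7 < 8 < 9. The simplices of K, each written with vertices in increasing order, are:

  0-simplices (9): [1], [2], [3], [4], [5], [6], [7], [8], [9]
  1-simplices (10): [1,3], [1,4], [1,8], [2,7], [3,5], [3,9], [4,6], [5,7], [7,8], [7,9]

Hence C_0 ≅ Z^9, C_1 ≅ Z^10.

∂_1: C_1 → C_0 sends each edge [p,q] (with p < q) to q − p. For instance
  ∂[3,9] = [9] − [3].
This gives a 9×10 integer matrix of rank 8; reducing to Smith normal form yields diagonal entries (1,1,1,1,1,1,1,1).

Reading off H_k = ker ∂_k / im ∂_{k+1}:

  H_1: rank ker ∂_1 − rank ∂_2 = (10 − 8) − 0 = 2, and there is no ∂_2, so H_1 = Z^2.

H_1 = Z^2.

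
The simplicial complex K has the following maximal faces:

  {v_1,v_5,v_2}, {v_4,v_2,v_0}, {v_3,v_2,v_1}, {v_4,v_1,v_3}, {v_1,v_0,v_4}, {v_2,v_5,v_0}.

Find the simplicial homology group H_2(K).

Order the vertices as v_0 < v_1 < v_2 < v_3 < v_4 < v_5. Listing each simplex with vertices in this order, K has dimension 2 with simplices:

  0-simplices (6): [v_0], [v_1], [v_2], [v_3], [v_4], [v_5]
  1-simplices (12): [v_0,v_1], [v_0,v_2], [v_0,v_4], [v_0,v_5], [v_1,v_2], [v_1,v_3], [v_1,v_4], [v_1,v_5], [v_2,v_3], [v_2,v_4], [v_2,v_5], [v_3,v_4]
  2-simplices (6): [v_0,v_1,v_4], [v_0,v_2,v_4], [v_0,v_2,v_5], [v_1,v_2,v_3], [v_1,v_2,v_5], [v_1,v_3,v_4]

so the chain groups are C_0 ≅ Z^6, C_1 ≅ Z^12, C_2 ≅ Z^6.

∂_1: C_1 → C_0 sends each edge [p,q] (with p < q) to q − p. For instance
  ∂[v_0,v_5] = [v_5] − [v_0].
The resulting 6×12 matrix has rank 5, and its Smith normal form has invariant factors (1,1,1,1,1).

Boundary ∂_2: C_2 → C_1 acts by ∂[p,q,r] = [q,r] − [p,r] + [p,q]. For instance
  ∂[v_1,v_2,v_3] = [v_2,v_3] − [v_1,v_3] + [v_1,v_2],
  ∂[v_0,v_1,v_4] = [v_1,v_4] − [v_0,v_4] + [v_0,v_1].
The resulting 12×6 matrix has rank 6, and its Smith normal form has invariant factors (1,1,1,1,1,1).

Reading off H_k = ker ∂_k / im ∂_{k+1}:

  H_2: rank ker ∂_2 − rank ∂_3 = (6 − 6) − 0 = 0, and there is no ∂_3, so H_2 ≅ 0.

H_2 = 0.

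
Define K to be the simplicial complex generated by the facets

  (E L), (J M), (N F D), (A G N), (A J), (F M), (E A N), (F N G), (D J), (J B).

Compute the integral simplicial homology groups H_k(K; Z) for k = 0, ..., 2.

K has 10 vertices, 15 edges, 4 triangles.
rank ∂_0 = 0, rank ∂_1 = 9 ⇒ b_0 = 10 − 0 − 9 = 1; all invariant factors of ∂_1 are 1 so no torsion. So H_0 ≅ Z.
rank ∂_1 = 9, rank ∂_2 = 4 ⇒ b_1 = 15 − 9 − 4 = 2; all invariant factors of ∂_2 are 1 so no torsion. So H_1 ≅ Z^2.
rank ∂_2 = 4, rank ∂_3 = 0 ⇒ b_2 = 4 − 4 − 0 = 0. So H_2 ≅ 0.

H_0 ≅ Z,  H_1 ≅ Z^2,  H_2 = 0.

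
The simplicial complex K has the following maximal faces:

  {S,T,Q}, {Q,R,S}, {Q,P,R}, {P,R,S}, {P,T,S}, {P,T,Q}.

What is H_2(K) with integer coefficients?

Take the total order P < Q < R < S < T on the vertex set. Then K (dimension 2) consists of the simplices:

  0-simplices (5): P, Q, R, S, T
  1-simplices (9): PQ, PR, PS, PT, QR, QS, QT, RS, ST
  2-simplices (6): PQR, PQT, PRS, PST, QRS, QST

Hence C_0 ≅ Z^5, C_1 ≅ Z^9, C_2 ≅ Z^6.

∂_1: C_1 → C_0 maps an edge to its endpoints' difference, ∂[p,q] = q − p.
The 5×9 boundary matrix has rank 4 and Smith normal form diag(1,1,1,1).

∂_2: C_2 → C_1 maps a triangle to the signed sum of its edges. For instance
  ∂PRS = RS − PS + PR,
  ∂QRS = RS − QS + QR.
The resulting 9×6 matrix has rank 5, and its Smith normal form has invariant factors (1,1,1,1,1).

Now H_k = ker ∂_k / im ∂_{k+1}, so:

  H_2: rank ker ∂_2 − rank ∂_3 = (6 − 5) − 0 = 1, and there is no ∂_3, so H_2 ≅ Z.

(K is a triangulation of the 2-sphere S^2.)

H_2 = Z.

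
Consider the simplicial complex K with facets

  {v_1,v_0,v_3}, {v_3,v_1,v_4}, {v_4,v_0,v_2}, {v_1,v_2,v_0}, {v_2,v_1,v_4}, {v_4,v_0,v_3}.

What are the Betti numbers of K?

b_0 = 1, b_1 = 0, b_2 = 1.

Take the total order v_0 < v_1 < v_2 < v_3 < v_4 on the vertex set. Then K (dimension 2) consists of the simplices:

  0-simplices (5): [v_0], [v_1], [v_2], [v_3], [v_4]
  1-simplices (9): [v_0,v_1], [v_0,v_2], [v_0,v_3], [v_0,v_4], [v_1,v_2], [v_1,v_3], [v_1,v_4], [v_2,v_4], [v_3,v_4]
  2-simplices (6): [v_0,v_1,v_2], [v_0,v_1,v_3], [v_0,v_2,v_4], [v_0,v_3,v_4], [v_1,v_2,v_4], [v_1,v_3,v_4]

giving chain groups C_0 ≅ Z^5, C_1 ≅ Z^9, C_2 ≅ Z^6.

The boundary map ∂_1: C_1 → C_0 sends each edge [p,q] (with p < q) to q − p. For instance
  ∂[v_3,v_4] = [v_4] − [v_3].
The 5×9 boundary matrix has rank 4 and Smith normal form diag(1,1,1,1).

∂_2: C_2 → C_1 maps a triangle to the signed sum of its edges. For instance
  ∂[v_0,v_1,v_3] = [v_1,v_3] − [v_0,v_3] + [v_0,v_1],
  ∂[v_0,v_3,v_4] = [v_3,v_4] − [v_0,v_4] + [v_0,v_3].
This gives a 9×6 integer matrix of rank 5; reducing to Smith normal form yields diagonal entries (1,1,1,1,1).

Reading off H_k = ker ∂_k / im ∂_{k+1}:

  H_0: rank C_0 − rank ∂_1 = 5 − 4 = 1, and the invariant factors of ∂_1 are all 1, so H_0 = Z.
  H_1: rank ker ∂_1 − rank ∂_2 = (9 − 4) − 5 = 0, and the invariant factors of ∂_2 are all 1, so H_1 = 0.
  H_2: rank ker ∂_2 − rank ∂_3 = (6 − 5) − 0 = 1, and there is no ∂_3, so H_2 = Z.

As a check, the Euler characteristic is 5 − 9 + 6 = 2, which agrees with 1 − 0 + 1 = 2.
(K is a triangulation of the 2-sphere S^2.)

Hence the Betti numbers are b_0 = 1, b_1 = 0, b_2 = 1.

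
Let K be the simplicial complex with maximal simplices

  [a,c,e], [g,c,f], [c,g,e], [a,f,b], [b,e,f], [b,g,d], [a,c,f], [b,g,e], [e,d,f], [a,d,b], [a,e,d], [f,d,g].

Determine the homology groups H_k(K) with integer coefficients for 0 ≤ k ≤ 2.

We work with the vertex ordering a < b < c < d < e < f < g. The simplices of K, each written with vertices in increasing order, are:

  0-simplices (7): a, b, c, d, e, f, g
  1-simplices (18): ab, ac, ad, ae, af, bd, be, bf, bg, ce, cf, cg, de, df, dg, ef, eg, fg
  2-simplices (12): abd, abf, ace, acf, ade, bdg, bef, beg, ceg, cfg, def, dfg

Hence C_0 ≅ Z^7, C_1 ≅ Z^18, C_2 ≅ Z^12.

The boundary map ∂_1: C_1 → C_0 is given by ∂[p,q] = [q] − [p].
As a 7×18 matrix over Z this has rank 6, with invariant factors (1,1,1,1,1,1).

The boundary map ∂_2: C_2 → C_1 acts by ∂[p,q,r] = [q,r] − [p,r] + [p,q]. For instance
  ∂bdg = dg − bg + bd,
  ∂abd = bd − ad + ab.
The 18×12 boundary matrix has rank 12 and Smith normal form diag(1,1,1,1,1,1,1,1,1,1,1,2).

Now H_k = ker ∂_k / im ∂_{k+1}, so:

  H_0: rank C_0 − rank ∂_1 = 7 − 6 = 1, and the invariant factors of ∂_1 are all 1, so H_0 = Z.
  H_1: rank ker ∂_1 − rank ∂_2 = (18 − 6) − 12 = 0, and ∂_2 has invariant factor 2 > 1, so H_1 = Z/2.
  H_2: rank ker ∂_2 − rank ∂_3 = (12 − 12) − 0 = 0, and there is no ∂_3, so H_2 = 0.

As a check, the Euler characteristic is 7 − 18 + 12 = 1, which agrees with 1 − 0 + 0 = 1.
(K is a triangulation of the real projective plane RP^2.)

H_0 = Z,  H_1 = Z/2,  H_2 = 0.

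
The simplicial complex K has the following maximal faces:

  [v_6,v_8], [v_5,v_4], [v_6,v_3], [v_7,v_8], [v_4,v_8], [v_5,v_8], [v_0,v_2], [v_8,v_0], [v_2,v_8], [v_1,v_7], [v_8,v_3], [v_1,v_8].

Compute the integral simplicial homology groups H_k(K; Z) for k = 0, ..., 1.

H_0 = Z,  H_1 = Z^4.

Fix the vertex order v_0 < v_1 < v_2 < v_3 < v_4 < v_5 < v_6 < v_7 < v_8 and write every simplex with vertices in increasing order. Then dim K = 1 and the simplices of K are:

  0-simplices (9): [v_0], [v_1], [v_2], [v_3], [v_4], [v_5], [v_6], [v_7], [v_8]
  1-simplices (12): [v_0,v_2], [v_0,v_8], [v_1,v_7], [v_1,v_8], [v_2,v_8], [v_3,v_6], [v_3,v_8], [v_4,v_5], [v_4,v_8], [v_5,v_8], [v_6,v_8], [v_7,v_8]

Hence C_0 ≅ Z^9, C_1 ≅ Z^12.

The boundary map ∂_1: C_1 → C_0 is given by ∂[p,q] = [q] − [p].
The resulting 9×12 matrix has rank 8, and its Smith normal form has invariant factors (1,1,1,1,1,1,1,1).

Now H_k = ker ∂_k / im ∂_{k+1}, so:

  H_0: rank C_0 − rank ∂_1 = 9 − 8 = 1, and the invariant factors of ∂_1 are all 1, so H_0 ≅ Z.
  H_1: rank ker ∂_1 − rank ∂_2 = (12 − 8) − 0 = 4, and there is no ∂_2, so H_1 ≅ Z^4.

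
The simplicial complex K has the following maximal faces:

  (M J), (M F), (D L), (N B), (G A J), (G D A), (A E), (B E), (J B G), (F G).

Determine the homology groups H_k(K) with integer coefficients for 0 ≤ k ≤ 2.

Fix the vertex order A < B < D < E < F < G < J < L < M < N and write every simplex with vertices in increasing order. Then dim K = 2 and the simplices of K are:

  0-simplices (10): A, B, D, E, F, G, J, L, M, N
  1-simplices (14): AD, AE, AG, AJ, BE, BG, BJ, BN, DG, DL, FG, FM, GJ, JM
  2-simplices (3): ADG, AGJ, BGJ

giving chain groups C_0 ≅ Z^10, C_1 ≅ Z^14, C_2 ≅ Z^3.

Boundary ∂_1: C_1 → C_0 maps an edge to its endpoints' difference, ∂[p,q] = q − p. For instance
  ∂BN = N − B.
This gives a 10×14 integer matrix of rank 9; reducing to Smith normal form yields diagonal entries (1,1,1,1,1,1,1,1,1).

∂_2: C_2 → C_1 sends each 2-simplex [p,q,r] to [q,r] − [p,r] + [p,q]. For instance
  ∂BGJ = GJ − BJ + BG,
  ∂AGJ = GJ − AJ + AG.
This gives a 14×3 integer matrix of rank 3; reducing to Smith normal form yields diagonal entries (1,1,1).

Reading off H_k = ker ∂_k / im ∂_{k+1}:

  H_0: rank C_0 − rank ∂_1 = 10 − 9 = 1, and the invariant factors of ∂_1 are all 1, so H_0 ≅ Z.
  H_1: rank ker ∂_1 − rank ∂_2 = (14 − 9) − 3 = 2, and the invariant factors of ∂_2 are all 1, so H_1 ≅ Z^2.
  H_2: rank ker ∂_2 − rank ∂_3 = (3 − 3) − 0 = 0, and there is no ∂_3, so H_2 ≅ 0.

As a check, the Euler characteristic is 10 − 14 + 3 = -1, which agrees with 1 − 2 + 0 = -1.

H_0 ≅ Z,  H_1 ≅ Z^2,  H_2 = 0.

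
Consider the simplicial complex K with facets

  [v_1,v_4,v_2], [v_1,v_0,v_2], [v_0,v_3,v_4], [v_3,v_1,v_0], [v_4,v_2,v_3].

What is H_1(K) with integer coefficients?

We work with the vertex ordering v_0 < v_1 < v_2 < v_3 < v_4. The simplices of K, each written with vertices in increasing order, are:

  0-simplices (5): [v_0], [v_1], [v_2], [v_3], [v_4]
  1-simplices (10): [v_0,v_1], [v_0,v_2], [v_0,v_3], [v_0,v_4], [v_1,v_2], [v_1,v_3], [v_1,v_4], [v_2,v_3], [v_2,v_4], [v_3,v_4]
  2-simplices (5): [v_0,v_1,v_2], [v_0,v_1,v_3], [v_0,v_3,v_4], [v_1,v_2,v_4], [v_2,v_3,v_4]

so the chain groups are C_0 ≅ Z^5, C_1 ≅ Z^10, C_2 ≅ Z^5.

∂_1: C_1 → C_0 maps an edge to its endpoints' difference, ∂[p,q] = q − p. For instance
  ∂[v_3,v_4] = [v_4] − [v_3].
The resulting 5×10 matrix has rank 4, and its Smith normal form has invariant factors (1,1,1,1).

Boundary ∂_2: C_2 → C_1 sends each 2-simplex [p,q,r] to [q,r] − [p,r] + [p,q]. For instance
  ∂[v_0,v_1,v_2] = [v_1,v_2] − [v_0,v_2] + [v_0,v_1],
  ∂[v_0,v_3,v_4] = [v_3,v_4] − [v_0,v_4] + [v_0,v_3].
As a 10×5 matrix over Z this has rank 5, with invariant factors (1,1,1,1,1).

Reading off H_k = ker ∂_k / im ∂_{k+1}:

  H_1: rank ker ∂_1 − rank ∂_2 = (10 − 4) − 5 = 1, and the invariant factors of ∂_2 are all 1, so H_1 ≅ Z.

(K is a triangulation of the Möbius band.)

H_1 = Z.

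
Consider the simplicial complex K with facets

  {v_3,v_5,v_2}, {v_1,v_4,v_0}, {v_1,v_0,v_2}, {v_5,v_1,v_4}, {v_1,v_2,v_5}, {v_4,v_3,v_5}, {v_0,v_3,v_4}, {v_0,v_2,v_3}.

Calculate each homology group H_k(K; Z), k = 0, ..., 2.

H_0 = Z,  H_1 = 0,  H_2 = Z.

Order the vertices as v_0 < v_1 < v_2 < v_3 < v_4 < v_5. Listing each simplex with vertices in this order, K has dimension 2 with simplices:

  0-simplices (6): [v_0], [v_1], [v_2], [v_3], [v_4], [v_5]
  1-simplices (12): [v_0,v_1], [v_0,v_2], [v_0,v_3], [v_0,v_4], [v_1,v_2], [v_1,v_4], [v_1,v_5], [v_2,v_3], [v_2,v_5], [v_3,v_4], [v_3,v_5], [v_4,v_5]
  2-simplices (8): [v_0,v_1,v_2], [v_0,v_1,v_4], [v_0,v_2,v_3], [v_0,v_3,v_4], [v_1,v_2,v_5], [v_1,v_4,v_5], [v_2,v_3,v_5], [v_3,v_4,v_5]

Hence C_0 ≅ Z^6, C_1 ≅ Z^12, C_2 ≅ Z^8.

Boundary ∂_1: C_1 → C_0 is given by ∂[p,q] = [q] − [p].
As a 6×12 matrix over Z this has rank 5, with invariant factors (1,1,1,1,1).

The boundary map ∂_2: C_2 → C_1 sends each 2-simplex [p,q,r] to [q,r] − [p,r] + [p,q]. For instance
  ∂[v_1,v_2,v_5] = [v_2,v_5] − [v_1,v_5] + [v_1,v_2],
  ∂[v_0,v_2,v_3] = [v_2,v_3] − [v_0,v_3] + [v_0,v_2].
The resulting 12×8 matrix has rank 7, and its Smith normal form has invariant factors (1,1,1,1,1,1,1).

Now H_k = ker ∂_k / im ∂_{k+1}, so:

  H_0: rank C_0 − rank ∂_1 = 6 − 5 = 1, and the invariant factors of ∂_1 are all 1, so H_0 = Z.
  H_1: rank ker ∂_1 − rank ∂_2 = (12 − 5) − 7 = 0, and the invariant factors of ∂_2 are all 1, so H_1 = 0.
  H_2: rank ker ∂_2 − rank ∂_3 = (8 − 7) − 0 = 1, and there is no ∂_3, so H_2 = Z.

As a check, the Euler characteristic is 6 − 12 + 8 = 2, which agrees with 1 − 0 + 1 = 2.
(K is a triangulation of the 2-sphere S^2.)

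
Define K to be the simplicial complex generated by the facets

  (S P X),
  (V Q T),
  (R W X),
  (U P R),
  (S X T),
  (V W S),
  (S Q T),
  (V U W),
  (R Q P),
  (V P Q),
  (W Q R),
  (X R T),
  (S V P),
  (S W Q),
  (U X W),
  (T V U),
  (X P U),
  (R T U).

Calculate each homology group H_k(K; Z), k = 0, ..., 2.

H_0 = Z,  H_1 = Z ⊕ Z/2,  H_2 = 0.

Fix the vertex order P < Q < R < S < T < U < V < W < X and write every simplex with vertices in increasing order. Then dim K = 2 and the simplices of K are:

  0-simplices (9): P, Q, R, S, T, U, V, W, X
  1-simplices (27): PQ, PR, PS, PU, PV, PX, QR, QS, QT, QV, QW, RT, RU, RW, RX, ST, SV, SW, SX, TU, TV, TX, UV, UW, UX, VW, WX
  2-simplices (18): PQR, PQV, PRU, PSV, PSX, PUX, QRW, QST, QSW, QTV, RTU, RTX, RWX, STX, SVW, TUV, UVW, UWX

so the chain groups are C_0 ≅ Z^9, C_1 ≅ Z^27, C_2 ≅ Z^18.

∂_1: C_1 → C_0 maps an edge to its endpoints' difference, ∂[p,q] = q − p.
This gives a 9×27 integer matrix of rank 8; reducing to Smith normal form yields diagonal entries (1,1,1,1,1,1,1,1).

The boundary map ∂_2: C_2 → C_1 sends each 2-simplex [p,q,r] to [q,r] − [p,r] + [p,q]. For instance
  ∂PSX = SX − PX + PS,
  ∂RWX = WX − RX + RW.
The 27×18 boundary matrix has rank 18 and Smith normal form diag(1,1,1,1,1,1,1,1,1,1,1,1,1,1,1,1,1,2).

From H_k ≅ ker(∂_k) / im(∂_{k+1}) we obtain:

  H_0: rank C_0 − rank ∂_1 = 9 − 8 = 1, and the invariant factors of ∂_1 are all 1, so H_0 = Z.
  H_1: rank ker ∂_1 − rank ∂_2 = (27 − 8) − 18 = 1, and ∂_2 has invariant factor 2 > 1, so H_1 = Z ⊕ Z/2.
  H_2: rank ker ∂_2 − rank ∂_3 = (18 − 18) − 0 = 0, and there is no ∂_3, so H_2 = 0.

As a check, the Euler characteristic is 9 − 27 + 18 = 0, which agrees with 1 − 1 + 0 = 0.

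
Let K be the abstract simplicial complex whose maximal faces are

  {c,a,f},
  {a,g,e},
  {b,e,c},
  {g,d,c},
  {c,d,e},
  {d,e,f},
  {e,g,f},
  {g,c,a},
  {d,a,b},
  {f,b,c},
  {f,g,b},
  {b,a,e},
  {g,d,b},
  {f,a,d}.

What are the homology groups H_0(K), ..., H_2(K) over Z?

K has 7 vertices, 21 edges, 14 triangles.
rank ∂_0 = 0, rank ∂_1 = 6 ⇒ b_0 = 7 − 0 − 6 = 1; all invariant factors of ∂_1 are 1 so no torsion. So H_0 = Z.
rank ∂_1 = 6, rank ∂_2 = 13 ⇒ b_1 = 21 − 6 − 13 = 2; all invariant factors of ∂_2 are 1 so no torsion. So H_1 = Z^2.
rank ∂_2 = 13, rank ∂_3 = 0 ⇒ b_2 = 14 − 13 − 0 = 1. So H_2 = Z.

H_0 ≅ Z,  H_1 ≅ Z^2,  H_2 ≅ Z.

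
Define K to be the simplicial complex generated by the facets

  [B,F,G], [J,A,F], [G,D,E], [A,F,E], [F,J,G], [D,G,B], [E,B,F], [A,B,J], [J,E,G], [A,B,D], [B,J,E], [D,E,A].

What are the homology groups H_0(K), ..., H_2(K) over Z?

Fix the vertex order A < B < D < E < F < G < J and write every simplex with vertices in increasing order. Then dim K = 2 and the simplices of K are:

  0-simplices (7): A, B, D, E, F, G, J
  1-simplices (18): AB, AD, AE, AF, AJ, BD, BE, BF, BG, BJ, DE, DG, EF, EG, EJ, FG, FJ, GJ
  2-simplices (12): ABD, ABJ, ADE, AEF, AFJ, BDG, BEF, BEJ, BFG, DEG, EGJ, FGJ

Hence C_0 ≅ Z^7, C_1 ≅ Z^18, C_2 ≅ Z^12.

∂_1: C_1 → C_0 sends each edge [p,q] (with p < q) to q − p.
As a 7×18 matrix over Z this has rank 6, with invariant factors (1,1,1,1,1,1).

∂_2: C_2 → C_1 sends each 2-simplex [p,q,r] to [q,r] − [p,r] + [p,q]. For instance
  ∂DEG = EG − DG + DE,
  ∂ABD = BD − AD + AB.
The resulting 18×12 matrix has rank 12, and its Smith normal form has invariant factors (1,1,1,1,1,1,1,1,1,1,1,2).

Now H_k = ker ∂_k / im ∂_{k+1}, so:

  H_0: rank C_0 − rank ∂_1 = 7 − 6 = 1, and the invariant factors of ∂_1 are all 1, so H_0 = Z.
  H_1: rank ker ∂_1 − rank ∂_2 = (18 − 6) − 12 = 0, and ∂_2 has invariant factor 2 > 1, so H_1 = Z/2.
  H_2: rank ker ∂_2 − rank ∂_3 = (12 − 12) − 0 = 0, and there is no ∂_3, so H_2 = 0.

As a check, the Euler characteristic is 7 − 18 + 12 = 1, which agrees with 1 − 0 + 0 = 1.
(K is a triangulation of the real projective plane RP^2.)

H_0 ≅ Z,  H_1 ≅ Z/2,  H_2 = 0.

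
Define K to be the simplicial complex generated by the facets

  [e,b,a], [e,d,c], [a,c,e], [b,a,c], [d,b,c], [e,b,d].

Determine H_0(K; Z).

K has 5 vertices, 9 edges, 6 triangles.
rank ∂_0 = 0, rank ∂_1 = 4 ⇒ b_0 = 5 − 0 − 4 = 1; all invariant factors of ∂_1 are 1 so no torsion. So H_0 ≅ Z.

H_0 ≅ Z.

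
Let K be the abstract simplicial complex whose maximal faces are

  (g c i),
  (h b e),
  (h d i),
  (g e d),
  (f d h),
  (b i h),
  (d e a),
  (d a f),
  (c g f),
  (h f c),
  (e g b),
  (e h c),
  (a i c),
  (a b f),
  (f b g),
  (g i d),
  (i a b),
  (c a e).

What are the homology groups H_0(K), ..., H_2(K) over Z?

Order the vertices as a < b < c < d < e < f < g < h < i. Listing each simplex with vertices in this order, K has dimension 2 with simplices:

  0-simplices (9): a, b, c, d, e, f, g, h, i
  1-simplices (27): ab, ac, ad, ae, af, ai, be, bf, bg, bh, bi, ce, cf, cg, ch, ci, de, df, dg, dh, di, eg, eh, fg, fh, gi, hi
  2-simplices (18): abf, abi, ace, aci, ade, adf, beg, beh, bfg, bhi, ceh, cfg, cfh, cgi, deg, dfh, dgi, dhi

so the chain groups are C_0 ≅ Z^9, C_1 ≅ Z^27, C_2 ≅ Z^18.

Boundary ∂_1: C_1 → C_0 sends each edge [p,q] (with p < q) to q − p. For instance
  ∂ae = e − a.
The resulting 9×27 matrix has rank 8, and its Smith normal form has invariant factors (1,1,1,1,1,1,1,1).

Boundary ∂_2: C_2 → C_1 maps a triangle to the signed sum of its edges. For instance
  ∂bfg = fg − bg + bf,
  ∂dfh = fh − dh + df.
This gives a 27×18 integer matrix of rank 17; reducing to Smith normal form yields diagonal entries (1,1,1,1,1,1,1,1,1,1,1,1,1,1,1,1,1).

Now H_k = ker ∂_k / im ∂_{k+1}, so:

  H_0: rank C_0 − rank ∂_1 = 9 − 8 = 1, and the invariant factors of ∂_1 are all 1, so H_0 = Z.
  H_1: rank ker ∂_1 − rank ∂_2 = (27 − 8) − 17 = 2, and the invariant factors of ∂_2 are all 1, so H_1 = Z^2.
  H_2: rank ker ∂_2 − rank ∂_3 = (18 − 17) − 0 = 1, and there is no ∂_3, so H_2 = Z.

H_0 = Z,  H_1 = Z^2,  H_2 = Z.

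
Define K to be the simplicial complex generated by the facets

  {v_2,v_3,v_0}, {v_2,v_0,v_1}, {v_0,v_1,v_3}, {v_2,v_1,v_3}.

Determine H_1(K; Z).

We work with the vertex ordering v_0 < v_1 < v_2 < v_3. The simplices of K, each written with vertices in increasing order, are:

  0-simplices (4): [v_0], [v_1], [v_2], [v_3]
  1-simplices (6): [v_0,v_1], [v_0,v_2], [v_0,v_3], [v_1,v_2], [v_1,v_3], [v_2,v_3]
  2-simplices (4): [v_0,v_1,v_2], [v_0,v_1,v_3], [v_0,v_2,v_3], [v_1,v_2,v_3]

so the chain groups are C_0 ≅ Z^4, C_1 ≅ Z^6, C_2 ≅ Z^4.

Boundary ∂_1: C_1 → C_0 sends each edge [p,q] (with p < q) to q − p.
This gives a 4×6 integer matrix of rank 3; reducing to Smith normal form yields diagonal entries (1,1,1).

Boundary ∂_2: C_2 → C_1 acts by ∂[p,q,r] = [q,r] − [p,r] + [p,q]. For instance
  ∂[v_0,v_1,v_3] = [v_1,v_3] − [v_0,v_3] + [v_0,v_1],
  ∂[v_1,v_2,v_3] = [v_2,v_3] − [v_1,v_3] + [v_1,v_2].
The resulting 6×4 matrix has rank 3, and its Smith normal form has invariant factors (1,1,1).

Computing H_k = (kernel of ∂_k) / (image of ∂_{k+1}):

  H_1: rank ker ∂_1 − rank ∂_2 = (6 − 3) − 3 = 0, and the invariant factors of ∂_2 are all 1, so H_1 = 0.

H_1 = 0.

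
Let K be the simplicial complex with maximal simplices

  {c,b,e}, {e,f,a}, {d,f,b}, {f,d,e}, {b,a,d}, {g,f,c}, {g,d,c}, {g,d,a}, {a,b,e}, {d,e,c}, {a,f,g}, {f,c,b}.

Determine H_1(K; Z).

Order the vertices as a < b < c < d < e < f < g. Listing each simplex with vertices in this order, K has dimension 2 with simplices:

  0-simplices (7): a, b, c, d, e, f, g
  1-simplices (18): ab, ad, ae, af, ag, bc, bd, be, bf, cd, ce, cf, cg, de, df, dg, ef, fg
  2-simplices (12): abd, abe, adg, aef, afg, bce, bcf, bdf, cde, cdg, cfg, def

Hence C_0 ≅ Z^7, C_1 ≅ Z^18, C_2 ≅ Z^12.

∂_1: C_1 → C_0 sends each edge [p,q] (with p < q) to q − p.
As a 7×18 matrix over Z this has rank 6, with invariant factors (1,1,1,1,1,1).

The boundary map ∂_2: C_2 → C_1 maps a triangle to the signed sum of its edges. For instance
  ∂cde = de − ce + cd,
  ∂adg = dg − ag + ad.
The 18×12 boundary matrix has rank 12 and Smith normal form diag(1,1,1,1,1,1,1,1,1,1,1,2).

Now H_k = ker ∂_k / im ∂_{k+1}, so:

  H_1: rank ker ∂_1 − rank ∂_2 = (18 − 6) − 12 = 0, and ∂_2 has invariant factor 2 > 1, so H_1 ≅ Z_2.

(K is a triangulation of the real projective plane RP^2.)

H_1 = Z_2.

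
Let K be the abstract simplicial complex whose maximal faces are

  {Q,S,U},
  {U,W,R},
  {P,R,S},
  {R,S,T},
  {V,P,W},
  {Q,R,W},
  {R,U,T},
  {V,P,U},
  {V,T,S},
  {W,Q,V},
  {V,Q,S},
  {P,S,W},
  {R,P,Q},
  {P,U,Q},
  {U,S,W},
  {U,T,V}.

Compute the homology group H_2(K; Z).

H_2 ≅ Z.

Fix the vertex order P < Q < R < S < T < U < V < W and write every simplex with vertices in increasing order. Then dim K = 2 and the simplices of K are:

  0-simplices (8): P, Q, R, S, T, U, V, W
  1-simplices (24): PQ, PR, PS, PU, PV, PW, QR, QS, QU, QV, QW, RS, RT, RU, RW, ST, SU, SV, SW, TU, TV, UV, UW, VW
  2-simplices (16): PQR, PQU, PRS, PSW, PUV, PVW, QRW, QSU, QSV, QVW, RST, RTU, RUW, STV, SUW, TUV

giving chain groups C_0 ≅ Z^8, C_1 ≅ Z^24, C_2 ≅ Z^16.

Boundary ∂_1: C_1 → C_0 maps an edge to its endpoints' difference, ∂[p,q] = q − p. For instance
  ∂TV = V − T.
As a 8×24 matrix over Z this has rank 7, with invariant factors (1,1,1,1,1,1,1).

Boundary ∂_2: C_2 → C_1 maps a triangle to the signed sum of its edges. For instance
  ∂PUV = UV − PV + PU,
  ∂SUW = UW − SW + SU.
This gives a 24×16 integer matrix of rank 15; reducing to Smith normal form yields diagonal entries (1,1,1,1,1,1,1,1,1,1,1,1,1,1,1).

Computing H_k = (kernel of ∂_k) / (image of ∂_{k+1}):

  H_2: rank ker ∂_2 − rank ∂_3 = (16 − 15) − 0 = 1, and there is no ∂_3, so H_2 = Z.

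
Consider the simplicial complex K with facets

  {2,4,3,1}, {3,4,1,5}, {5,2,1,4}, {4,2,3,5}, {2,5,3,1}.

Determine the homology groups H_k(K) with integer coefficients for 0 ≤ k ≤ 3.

Fix the vertex order 1 < 2 < 3 < 4 < 5 and write every simplex with vertices in increasing order. Then dim K = 3 and the simplices of K are:

  0-simplices (5): [1], [2], [3], [4], [5]
  1-simplices (10): [1,2], [1,3], [1,4], [1,5], [2,3], [2,4], [2,5], [3,4], [3,5], [4,5]
  2-simplices (10): [1,2,3], [1,2,4], [1,2,5], [1,3,4], [1,3,5], [1,4,5], [2,3,4], [2,3,5], [2,4,5], [3,4,5]
  3-simplices (5): [1,2,3,4], [1,2,3,5], [1,2,4,5], [1,3,4,5], [2,3,4,5]

Hence C_0 ≅ Z^5, C_1 ≅ Z^10, C_2 ≅ Z^10, C_3 ≅ Z^5.

Boundary ∂_1: C_1 → C_0 maps an edge to its endpoints' difference, ∂[p,q] = q − p. For instance
  ∂[1,5] = [5] − [1].
The resulting 5×10 matrix has rank 4, and its Smith normal form has invariant factors (1,1,1,1).

The boundary map ∂_2: C_2 → C_1 sends each 2-simplex [p,q,r] to [q,r] − [p,r] + [p,q]. For instance
  ∂[1,2,4] = [2,4] − [1,4] + [1,2],
  ∂[2,4,5] = [4,5] − [2,5] + [2,4].
This gives a 10×10 integer matrix of rank 6; reducing to Smith normal form yields diagonal entries (1,1,1,1,1,1).

∂_3: C_3 → C_2 sends each 3-simplex σ to the alternating sum Σ_i (−1)^i (σ with its i-th vertex removed). For instance
  ∂[1,2,3,5] = [2,3,5] − [1,3,5] + [1,2,5] − [1,2,3],
  ∂[1,2,3,4] = [2,3,4] − [1,3,4] + [1,2,4] − [1,2,3].
The 10×5 boundary matrix has rank 4 and Smith normal form diag(1,1,1,1).

From H_k ≅ ker(∂_k) / im(∂_{k+1}) we obtain:

  H_0: rank C_0 − rank ∂_1 = 5 − 4 = 1, and the invariant factors of ∂_1 are all 1, so H_0 ≅ Z.
  H_1: rank ker ∂_1 − rank ∂_2 = (10 − 4) − 6 = 0, and the invariant factors of ∂_2 are all 1, so H_1 ≅ 0.
  H_2: rank ker ∂_2 − rank ∂_3 = (10 − 6) − 4 = 0, and the invariant factors of ∂_3 are all 1, so H_2 ≅ 0.
  H_3: rank ker ∂_3 − rank ∂_4 = (5 − 4) − 0 = 1, and there is no ∂_4, so H_3 ≅ Z.

H_0 = Z,  H_1 = 0,  H_2 = 0,  H_3 = Z.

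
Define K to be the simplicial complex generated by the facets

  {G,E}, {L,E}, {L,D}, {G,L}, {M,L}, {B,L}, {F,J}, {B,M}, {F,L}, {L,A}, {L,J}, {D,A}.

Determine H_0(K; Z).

H_0 ≅ Z.

K has 9 vertices, 12 edges.
rank ∂_0 = 0, rank ∂_1 = 8 ⇒ b_0 = 9 − 0 − 8 = 1; all invariant factors of ∂_1 are 1 so no torsion. So H_0 = Z.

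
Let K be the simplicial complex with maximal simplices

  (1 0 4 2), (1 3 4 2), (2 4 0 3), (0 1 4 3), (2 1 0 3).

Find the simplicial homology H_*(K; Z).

H_0 ≅ Z,  H_1 = 0,  H_2 = 0,  H_3 ≅ Z.

Order the vertices as 0 < 1 < 2 < 3 < 4. Listing each simplex with vertices in this order, K has dimension 3 with simplices:

  0-simplices (5): [0], [1], [2], [3], [4]
  1-simplices (10): [0,1], [0,2], [0,3], [0,4], [1,2], [1,3], [1,4], [2,3], [2,4], [3,4]
  2-simplices (10): [0,1,2], [0,1,3], [0,1,4], [0,2,3], [0,2,4], [0,3,4], [1,2,3], [1,2,4], [1,3,4], [2,3,4]
  3-simplices (5): [0,1,2,3], [0,1,2,4], [0,1,3,4], [0,2,3,4], [1,2,3,4]

giving chain groups C_0 ≅ Z^5, C_1 ≅ Z^10, C_2 ≅ Z^10, C_3 ≅ Z^5.

The boundary map ∂_1: C_1 → C_0 maps an edge to its endpoints' difference, ∂[p,q] = q − p. For instance
  ∂[2,4] = [4] − [2].
As a 5×10 matrix over Z this has rank 4, with invariant factors (1,1,1,1).

Boundary ∂_2: C_2 → C_1 maps a triangle to the signed sum of its edges. For instance
  ∂[0,1,4] = [1,4] − [0,4] + [0,1],
  ∂[0,3,4] = [3,4] − [0,4] + [0,3].
The resulting 10×10 matrix has rank 6, and its Smith normal form has invariant factors (1,1,1,1,1,1).

Boundary ∂_3: C_3 → C_2 sends each 3-simplex σ to the alternating sum Σ_i (−1)^i (σ with its i-th vertex removed). For instance
  ∂[0,1,2,3] = [1,2,3] − [0,2,3] + [0,1,3] − [0,1,2],
  ∂[1,2,3,4] = [2,3,4] − [1,3,4] + [1,2,4] − [1,2,3].
As a 10×5 matrix over Z this has rank 4, with invariant factors (1,1,1,1).

Reading off H_k = ker ∂_k / im ∂_{k+1}:

  H_0: rank C_0 − rank ∂_1 = 5 − 4 = 1, and the invariant factors of ∂_1 are all 1, so H_0 ≅ Z.
  H_1: rank ker ∂_1 − rank ∂_2 = (10 − 4) − 6 = 0, and the invariant factors of ∂_2 are all 1, so H_1 ≅ 0.
  H_2: rank ker ∂_2 − rank ∂_3 = (10 − 6) − 4 = 0, and the invariant factors of ∂_3 are all 1, so H_2 ≅ 0.
  H_3: rank ker ∂_3 − rank ∂_4 = (5 − 4) − 0 = 1, and there is no ∂_4, so H_3 ≅ Z.

As a check, the Euler characteristic is 5 − 10 + 10 − 5 = 0, which agrees with 1 − 0 + 0 − 1 = 0.
(K is a triangulation of the 3-sphere S^3.)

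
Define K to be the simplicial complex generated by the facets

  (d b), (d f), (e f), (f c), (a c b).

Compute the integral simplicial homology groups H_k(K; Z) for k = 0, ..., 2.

Take the total order a < b < c < d < e < f on the vertex set. Then K (dimension 2) consists of the simplices:

  0-simplices (6): a, b, c, d, e, f
  1-simplices (7): ab, ac, bc, bd, cf, df, ef
  2-simplices (1): abc

so the chain groups are C_0 ≅ Z^6, C_1 ≅ Z^7, C_2 ≅ Z^1.

Boundary ∂_1: C_1 → C_0 maps an edge to its endpoints' difference, ∂[p,q] = q − p. For instance
  ∂ab = b − a.
This gives a 6×7 integer matrix of rank 5; reducing to Smith normal form yields diagonal entries (1,1,1,1,1).

Boundary ∂_2: C_2 → C_1 sends each 2-simplex [p,q,r] to [q,r] − [p,r] + [p,q]. For instance
  ∂abc = bc − ac + ab.
The resulting 7×1 matrix has rank 1, and its Smith normal form has invariant factors (1).

From H_k ≅ ker(∂_k) / im(∂_{k+1}) we obtain:

  H_0: rank C_0 − rank ∂_1 = 6 − 5 = 1, and the invariant factors of ∂_1 are all 1, so H_0 = Z.
  H_1: rank ker ∂_1 − rank ∂_2 = (7 − 5) − 1 = 1, and the invariant factors of ∂_2 are all 1, so H_1 = Z.
  H_2: rank ker ∂_2 − rank ∂_3 = (1 − 1) − 0 = 0, and there is no ∂_3, so H_2 = 0.

H_0 = Z,  H_1 = Z,  H_2 = 0.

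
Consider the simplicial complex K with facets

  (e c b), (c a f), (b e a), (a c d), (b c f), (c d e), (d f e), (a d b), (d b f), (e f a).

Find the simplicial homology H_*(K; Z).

K has 6 vertices, 15 edges, 10 triangles.
rank ∂_0 = 0, rank ∂_1 = 5 ⇒ b_0 = 6 − 0 − 5 = 1; all invariant factors of ∂_1 are 1 so no torsion. So H_0 ≅ Z.
rank ∂_1 = 5, rank ∂_2 = 10 ⇒ b_1 = 15 − 5 − 10 = 0; ∂_2 has invariant factor(s) [2] giving torsion. So H_1 ≅ Z/2.
rank ∂_2 = 10, rank ∂_3 = 0 ⇒ b_2 = 10 − 10 − 0 = 0. So H_2 ≅ 0.

H_0 = Z,  H_1 = Z/2,  H_2 = 0.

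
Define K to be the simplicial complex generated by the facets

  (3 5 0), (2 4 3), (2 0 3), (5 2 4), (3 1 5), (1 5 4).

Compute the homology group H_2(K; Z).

H_2 = 0.

Take the total order 0 < 1 < 2 < 3 < 4 < 5 on the vertex set. Then K (dimension 2) consists of the simplices:

  0-simplices (6): [0], [1], [2], [3], [4], [5]
  1-simplices (12): [0,2], [0,3], [0,5], [1,3], [1,4], [1,5], [2,3], [2,4], [2,5], [3,4], [3,5], [4,5]
  2-simplices (6): [0,2,3], [0,3,5], [1,3,5], [1,4,5], [2,3,4], [2,4,5]

so the chain groups are C_0 ≅ Z^6, C_1 ≅ Z^12, C_2 ≅ Z^6.

Boundary ∂_1: C_1 → C_0 is given by ∂[p,q] = [q] − [p]. For instance
  ∂[1,5] = [5] − [1].
The resulting 6×12 matrix has rank 5, and its Smith normal form has invariant factors (1,1,1,1,1).

Boundary ∂_2: C_2 → C_1 acts by ∂[p,q,r] = [q,r] − [p,r] + [p,q]. For instance
  ∂[1,3,5] = [3,5] − [1,5] + [1,3],
  ∂[0,2,3] = [2,3] − [0,3] + [0,2].
The 12×6 boundary matrix has rank 6 and Smith normal form diag(1,1,1,1,1,1).

From H_k ≅ ker(∂_k) / im(∂_{k+1}) we obtain:

  H_2: rank ker ∂_2 − rank ∂_3 = (6 − 6) − 0 = 0, and there is no ∂_3, so H_2 ≅ 0.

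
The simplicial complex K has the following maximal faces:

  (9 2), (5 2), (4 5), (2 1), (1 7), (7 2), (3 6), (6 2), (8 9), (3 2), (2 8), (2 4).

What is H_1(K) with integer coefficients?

H_1 = Z^4.

Take the total order 1 < 2 < 3 < 4 < 5 < 6 < 7 < 8 < 9 on the vertex set. Then K (dimension 1) consists of the simplices:

  0-simplices (9): [1], [2], [3], [4], [5], [6], [7], [8], [9]
  1-simplices (12): [1,2], [1,7], [2,3], [2,4], [2,5], [2,6], [2,7], [2,8], [2,9], [3,6], [4,5], [8,9]

so the chain groups are C_0 ≅ Z^9, C_1 ≅ Z^12.

Boundary ∂_1: C_1 → C_0 maps an edge to its endpoints' difference, ∂[p,q] = q − p.
As a 9×12 matrix over Z this has rank 8, with invariant factors (1,1,1,1,1,1,1,1).

Computing H_k = (kernel of ∂_k) / (image of ∂_{k+1}):

  H_1: rank ker ∂_1 − rank ∂_2 = (12 − 8) − 0 = 4, and there is no ∂_2, so H_1 = Z^4.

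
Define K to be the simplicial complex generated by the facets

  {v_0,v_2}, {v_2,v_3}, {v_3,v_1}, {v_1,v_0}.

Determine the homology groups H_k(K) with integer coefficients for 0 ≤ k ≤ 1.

H_0 ≅ Z,  H_1 ≅ Z.

Fix the vertex order v_0 < v_1 < v_2 < v_3 and write every simplex with vertices in increasing order. Then dim K = 1 and the simplices of K are:

  0-simplices (4): [v_0], [v_1], [v_2], [v_3]
  1-simplices (4): [v_0,v_1], [v_0,v_2], [v_1,v_3], [v_2,v_3]

giving chain groups C_0 ≅ Z^4, C_1 ≅ Z^4.

The boundary map ∂_1: C_1 → C_0 is given by ∂[p,q] = [q] − [p].
As a 4×4 matrix over Z this has rank 3, with invariant factors (1,1,1).

From H_k ≅ ker(∂_k) / im(∂_{k+1}) we obtain:

  H_0: rank C_0 − rank ∂_1 = 4 − 3 = 1, and the invariant factors of ∂_1 are all 1, so H_0 ≅ Z.
  H_1: rank ker ∂_1 − rank ∂_2 = (4 − 3) − 0 = 1, and there is no ∂_2, so H_1 ≅ Z.

As a check, the Euler characteristic is 4 − 4 = 0, which agrees with 1 − 1 = 0.
(K is a triangulation of the circle S^1.)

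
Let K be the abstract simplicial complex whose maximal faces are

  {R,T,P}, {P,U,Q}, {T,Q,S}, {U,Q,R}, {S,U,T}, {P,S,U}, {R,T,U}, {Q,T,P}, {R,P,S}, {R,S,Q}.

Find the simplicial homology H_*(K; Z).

Take the total order P < Q < R < S < T < U on the vertex set. Then K (dimension 2) consists of the simplices:

  0-simplices (6): P, Q, R, S, T, U
  1-simplices (15): PQ, PR, PS, PT, PU, QR, QS, QT, QU, RS, RT, RU, ST, SU, TU
  2-simplices (10): PQT, PQU, PRS, PRT, PSU, QRS, QRU, QST, RTU, STU

giving chain groups C_0 ≅ Z^6, C_1 ≅ Z^15, C_2 ≅ Z^10.

The boundary map ∂_1: C_1 → C_0 is given by ∂[p,q] = [q] − [p]. For instance
  ∂PU = U − P.
As a 6×15 matrix over Z this has rank 5, with invariant factors (1,1,1,1,1).

∂_2: C_2 → C_1 maps a triangle to the signed sum of its edges. For instance
  ∂PQT = QT − PT + PQ,
  ∂QRU = RU − QU + QR.
The 15×10 boundary matrix has rank 10 and Smith normal form diag(1,1,1,1,1,1,1,1,1,2).

Reading off H_k = ker ∂_k / im ∂_{k+1}:

  H_0: rank C_0 − rank ∂_1 = 6 − 5 = 1, and the invariant factors of ∂_1 are all 1, so H_0 ≅ Z.
  H_1: rank ker ∂_1 − rank ∂_2 = (15 − 5) − 10 = 0, and ∂_2 has invariant factor 2 > 1, so H_1 ≅ Z/2.
  H_2: rank ker ∂_2 − rank ∂_3 = (10 − 10) − 0 = 0, and there is no ∂_3, so H_2 ≅ 0.

(K is a triangulation of the real projective plane RP^2.)

H_0 = Z,  H_1 = Z/2,  H_2 = 0.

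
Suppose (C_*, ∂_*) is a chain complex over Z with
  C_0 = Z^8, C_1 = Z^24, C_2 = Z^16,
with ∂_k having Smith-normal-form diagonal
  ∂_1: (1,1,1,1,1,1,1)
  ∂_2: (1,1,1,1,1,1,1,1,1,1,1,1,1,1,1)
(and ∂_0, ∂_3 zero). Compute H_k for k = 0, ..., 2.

H_0: b_0 = 8 − 0 − 7 = 1; torsion from ∂_1 factors > 1: none. So H_0 = Z.
H_1: b_1 = 24 − 7 − 15 = 2; torsion from ∂_2 factors > 1: none. So H_1 = Z^2.
H_2: b_2 = 16 − 15 − 0 = 1; torsion from ∂_3 factors > 1: none. So H_2 = Z.

H_0 = Z,  H_1 = Z^2,  H_2 = Z.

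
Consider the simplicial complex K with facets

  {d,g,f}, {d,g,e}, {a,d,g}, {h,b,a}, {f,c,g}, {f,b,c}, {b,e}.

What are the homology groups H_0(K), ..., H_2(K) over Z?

H_0 = Z,  H_1 = Z^2,  H_2 = 0.

Take the total order a < b < c < d < e < f < g < h on the vertex set. Then K (dimension 2) consists of the simplices:

  0-simplices (8): a, b, c, d, e, f, g, h
  1-simplices (15): ab, ad, ag, ah, bc, be, bf, bh, cf, cg, de, df, dg, eg, fg
  2-simplices (6): abh, adg, bcf, cfg, deg, dfg

Hence C_0 ≅ Z^8, C_1 ≅ Z^15, C_2 ≅ Z^6.

The boundary map ∂_1: C_1 → C_0 sends each edge [p,q] (with p < q) to q − p.
The 8×15 boundary matrix has rank 7 and Smith normal form diag(1,1,1,1,1,1,1).

The boundary map ∂_2: C_2 → C_1 maps a triangle to the signed sum of its edges. For instance
  ∂adg = dg − ag + ad,
  ∂abh = bh − ah + ab.
As a 15×6 matrix over Z this has rank 6, with invariant factors (1,1,1,1,1,1).

Reading off H_k = ker ∂_k / im ∂_{k+1}:

  H_0: rank C_0 − rank ∂_1 = 8 − 7 = 1, and the invariant factors of ∂_1 are all 1, so H_0 ≅ Z.
  H_1: rank ker ∂_1 − rank ∂_2 = (15 − 7) − 6 = 2, and the invariant factors of ∂_2 are all 1, so H_1 ≅ Z^2.
  H_2: rank ker ∂_2 − rank ∂_3 = (6 − 6) − 0 = 0, and there is no ∂_3, so H_2 ≅ 0.

As a check, the Euler characteristic is 8 − 15 + 6 = -1, which agrees with 1 − 2 + 0 = -1.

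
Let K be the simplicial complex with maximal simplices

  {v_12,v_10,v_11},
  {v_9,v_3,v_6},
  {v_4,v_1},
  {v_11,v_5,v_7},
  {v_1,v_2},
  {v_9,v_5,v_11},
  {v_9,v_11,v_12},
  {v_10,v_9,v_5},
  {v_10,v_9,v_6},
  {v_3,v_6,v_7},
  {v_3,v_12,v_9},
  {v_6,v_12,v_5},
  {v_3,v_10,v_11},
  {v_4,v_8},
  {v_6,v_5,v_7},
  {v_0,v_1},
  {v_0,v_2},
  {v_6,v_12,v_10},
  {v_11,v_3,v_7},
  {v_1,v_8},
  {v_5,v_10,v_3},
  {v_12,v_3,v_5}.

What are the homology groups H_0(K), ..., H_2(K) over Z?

Fix the vertex order v_0 < v_1 < v_2 < v_3 < v_4 < v_5 < v_6 < v_7 < v_8 < v_9 < v_10 < v_11 < v_12 and write every simplex with vertices in increasing order. Then dim K = 2 and the simplices of K are:

  0-simplices (13): [v_0], [v_1], [v_2], [v_3], [v_4], [v_5], [v_6], [v_7], [v_8], [v_9], [v_10], [v_11], [v_12]
  1-simplices (30): (30 of them)
  2-simplices (16): (16 of them)

giving chain groups C_0 ≅ Z^13, C_1 ≅ Z^30, C_2 ≅ Z^16.

∂_1: C_1 → C_0 sends each edge [p,q] (with p < q) to q − p.
This gives a 13×30 integer matrix of rank 11; reducing to Smith normal form yields diagonal entries (1,1,1,1,1,1,1,1,1,1,1).

Boundary ∂_2: C_2 → C_1 maps a triangle to the signed sum of its edges. For instance
  ∂[v_5,v_7,v_11] = [v_7,v_11] − [v_5,v_11] + [v_5,v_7],
  ∂[v_3,v_6,v_7] = [v_6,v_7] − [v_3,v_7] + [v_3,v_6].
The resulting 30×16 matrix has rank 15, and its Smith normal form has invariant factors (1,1,1,1,1,1,1,1,1,1,1,1,1,1,1).

Computing H_k = (kernel of ∂_k) / (image of ∂_{k+1}):

  H_0: rank C_0 − rank ∂_1 = 13 − 11 = 2, and the invariant factors of ∂_1 are all 1, so H_0 ≅ Z^2.
  H_1: rank ker ∂_1 − rank ∂_2 = (30 − 11) − 15 = 4, and the invariant factors of ∂_2 are all 1, so H_1 ≅ Z^4.
  H_2: rank ker ∂_2 − rank ∂_3 = (16 − 15) − 0 = 1, and there is no ∂_3, so H_2 ≅ Z.

(K is a triangulation of the disjoint union of the torus T^2 and a wedge of 2 circles.)

H_0 ≅ Z^2,  H_1 ≅ Z^4,  H_2 ≅ Z.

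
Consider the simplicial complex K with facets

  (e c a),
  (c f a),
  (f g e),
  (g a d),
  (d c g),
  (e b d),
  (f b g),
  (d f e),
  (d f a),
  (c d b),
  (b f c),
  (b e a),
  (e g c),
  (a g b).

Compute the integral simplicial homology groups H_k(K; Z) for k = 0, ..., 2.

Order the vertices as a < b < c < d < e < f < g. Listing each simplex with vertices in this order, K has dimension 2 with simplices:

  0-simplices (7): a, b, c, d, e, f, g
  1-simplices (21): ab, ac, ad, ae, af, ag, bc, bd, be, bf, bg, cd, ce, cf, cg, de, df, dg, ef, eg, fg
  2-simplices (14): abe, abg, ace, acf, adf, adg, bcd, bcf, bde, bfg, cdg, ceg, def, efg

so the chain groups are C_0 ≅ Z^7, C_1 ≅ Z^21, C_2 ≅ Z^14.

∂_1: C_1 → C_0 maps an edge to its endpoints' difference, ∂[p,q] = q − p.
This gives a 7×21 integer matrix of rank 6; reducing to Smith normal form yields diagonal entries (1,1,1,1,1,1).

Boundary ∂_2: C_2 → C_1 sends each 2-simplex [p,q,r] to [q,r] − [p,r] + [p,q]. For instance
  ∂efg = fg − eg + ef,
  ∂cdg = dg − cg + cd.
This gives a 21×14 integer matrix of rank 13; reducing to Smith normal form yields diagonal entries (1,1,1,1,1,1,1,1,1,1,1,1,1).

Now H_k = ker ∂_k / im ∂_{k+1}, so:

  H_0: rank C_0 − rank ∂_1 = 7 − 6 = 1, and the invariant factors of ∂_1 are all 1, so H_0 = Z.
  H_1: rank ker ∂_1 − rank ∂_2 = (21 − 6) − 13 = 2, and the invariant factors of ∂_2 are all 1, so H_1 = Z^2.
  H_2: rank ker ∂_2 − rank ∂_3 = (14 − 13) − 0 = 1, and there is no ∂_3, so H_2 = Z.

As a check, the Euler characteristic is 7 − 21 + 14 = 0, which agrees with 1 − 2 + 1 = 0.

H_0 ≅ Z,  H_1 ≅ Z^2,  H_2 ≅ Z.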